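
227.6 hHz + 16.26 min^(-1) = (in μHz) 2.276e+10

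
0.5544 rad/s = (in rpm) 5.294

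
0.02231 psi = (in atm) 0.001518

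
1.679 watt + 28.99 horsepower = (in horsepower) 28.99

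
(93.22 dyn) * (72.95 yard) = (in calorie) 0.01486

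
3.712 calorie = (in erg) 1.553e+08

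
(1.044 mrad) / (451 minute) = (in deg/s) 2.211e-06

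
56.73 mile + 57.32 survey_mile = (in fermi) 1.835e+20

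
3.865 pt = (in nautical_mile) 7.362e-07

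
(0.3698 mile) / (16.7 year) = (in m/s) 1.13e-06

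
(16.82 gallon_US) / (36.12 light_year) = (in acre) 4.604e-23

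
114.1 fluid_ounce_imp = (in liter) 3.242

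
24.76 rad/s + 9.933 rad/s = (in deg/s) 1988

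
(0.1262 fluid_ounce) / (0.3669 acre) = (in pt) 7.125e-06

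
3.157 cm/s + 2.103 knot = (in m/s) 1.113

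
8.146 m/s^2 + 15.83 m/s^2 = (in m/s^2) 23.98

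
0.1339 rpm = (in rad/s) 0.01402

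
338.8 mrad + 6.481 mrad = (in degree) 19.78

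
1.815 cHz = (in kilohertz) 1.815e-05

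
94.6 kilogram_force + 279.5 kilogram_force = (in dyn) 3.669e+08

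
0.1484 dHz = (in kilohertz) 1.484e-05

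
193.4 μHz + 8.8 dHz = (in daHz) 0.08802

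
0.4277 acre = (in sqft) 1.863e+04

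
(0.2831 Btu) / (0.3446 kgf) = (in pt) 2.505e+05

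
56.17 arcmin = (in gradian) 1.04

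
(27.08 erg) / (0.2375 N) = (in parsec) 3.695e-22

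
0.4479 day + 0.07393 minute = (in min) 645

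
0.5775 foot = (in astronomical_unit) 1.177e-12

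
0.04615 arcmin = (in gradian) 0.0008546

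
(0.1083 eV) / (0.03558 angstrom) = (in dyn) 0.0004877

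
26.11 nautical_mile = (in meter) 4.836e+04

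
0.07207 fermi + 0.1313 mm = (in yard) 0.0001436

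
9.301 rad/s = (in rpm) 88.82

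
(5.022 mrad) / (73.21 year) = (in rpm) 2.077e-11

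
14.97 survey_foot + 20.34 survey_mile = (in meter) 3.274e+04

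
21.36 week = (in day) 149.5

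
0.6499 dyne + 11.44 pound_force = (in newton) 50.89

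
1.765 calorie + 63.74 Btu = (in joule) 6.726e+04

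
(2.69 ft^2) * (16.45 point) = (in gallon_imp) 0.319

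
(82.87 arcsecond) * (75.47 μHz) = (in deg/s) 1.737e-06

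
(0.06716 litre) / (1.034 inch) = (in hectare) 2.557e-07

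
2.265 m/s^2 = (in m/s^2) 2.265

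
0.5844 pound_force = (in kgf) 0.2651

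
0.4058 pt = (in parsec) 4.639e-21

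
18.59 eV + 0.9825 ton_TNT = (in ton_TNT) 0.9825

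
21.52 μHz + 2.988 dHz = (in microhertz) 2.988e+05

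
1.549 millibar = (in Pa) 154.9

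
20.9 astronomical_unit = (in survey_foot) 1.026e+13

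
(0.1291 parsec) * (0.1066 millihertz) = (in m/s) 4.247e+11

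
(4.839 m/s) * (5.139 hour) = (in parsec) 2.901e-12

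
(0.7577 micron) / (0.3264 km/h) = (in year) 2.65e-13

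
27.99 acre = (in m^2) 1.133e+05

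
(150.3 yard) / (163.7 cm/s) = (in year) 2.662e-06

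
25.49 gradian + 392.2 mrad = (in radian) 0.7926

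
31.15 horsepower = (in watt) 2.323e+04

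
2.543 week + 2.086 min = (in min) 2.564e+04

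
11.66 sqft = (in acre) 0.0002677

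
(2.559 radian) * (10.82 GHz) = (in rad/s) 2.769e+10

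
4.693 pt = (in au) 1.107e-14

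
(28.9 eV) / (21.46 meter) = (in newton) 2.158e-19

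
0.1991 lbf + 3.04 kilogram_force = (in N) 30.7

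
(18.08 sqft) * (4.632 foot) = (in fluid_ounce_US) 8.019e+04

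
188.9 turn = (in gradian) 7.556e+04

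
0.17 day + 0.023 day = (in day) 0.193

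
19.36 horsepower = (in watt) 1.444e+04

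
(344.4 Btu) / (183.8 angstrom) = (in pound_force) 4.444e+12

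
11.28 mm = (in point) 31.97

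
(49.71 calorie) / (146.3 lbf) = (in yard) 0.3495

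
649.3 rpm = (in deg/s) 3896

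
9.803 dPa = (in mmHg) 0.007353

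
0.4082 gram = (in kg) 0.0004082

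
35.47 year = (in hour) 3.107e+05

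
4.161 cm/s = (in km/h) 0.1498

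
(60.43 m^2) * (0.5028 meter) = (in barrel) 191.1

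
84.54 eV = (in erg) 1.354e-10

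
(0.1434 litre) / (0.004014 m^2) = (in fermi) 3.572e+13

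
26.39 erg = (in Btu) 2.501e-09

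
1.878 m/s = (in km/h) 6.761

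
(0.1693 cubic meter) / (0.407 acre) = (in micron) 102.8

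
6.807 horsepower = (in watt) 5076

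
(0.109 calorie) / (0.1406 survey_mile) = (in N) 0.002016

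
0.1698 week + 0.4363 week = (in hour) 101.8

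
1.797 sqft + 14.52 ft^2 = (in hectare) 0.0001516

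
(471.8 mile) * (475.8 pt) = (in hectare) 12.74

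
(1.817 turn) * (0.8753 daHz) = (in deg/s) 5726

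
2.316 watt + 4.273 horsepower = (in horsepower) 4.276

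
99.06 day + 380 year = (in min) 1.999e+08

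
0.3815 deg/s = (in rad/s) 0.006658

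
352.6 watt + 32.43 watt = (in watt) 385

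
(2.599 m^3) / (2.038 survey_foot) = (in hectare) 0.0004184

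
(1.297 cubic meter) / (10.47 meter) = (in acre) 3.061e-05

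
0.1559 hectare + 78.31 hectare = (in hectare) 78.47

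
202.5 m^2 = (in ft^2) 2180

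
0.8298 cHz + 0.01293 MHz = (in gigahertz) 1.293e-05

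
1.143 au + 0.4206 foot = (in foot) 5.61e+11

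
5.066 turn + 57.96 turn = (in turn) 63.03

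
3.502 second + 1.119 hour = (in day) 0.04667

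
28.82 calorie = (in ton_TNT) 2.882e-08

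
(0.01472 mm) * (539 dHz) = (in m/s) 0.0007934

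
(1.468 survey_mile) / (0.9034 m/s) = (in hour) 0.7264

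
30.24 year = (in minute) 1.589e+07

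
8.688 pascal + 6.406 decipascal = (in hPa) 0.09329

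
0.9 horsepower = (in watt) 671.1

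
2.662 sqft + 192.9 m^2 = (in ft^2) 2079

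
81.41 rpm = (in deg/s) 488.5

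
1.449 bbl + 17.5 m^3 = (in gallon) 4684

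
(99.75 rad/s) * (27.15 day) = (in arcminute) 8.044e+11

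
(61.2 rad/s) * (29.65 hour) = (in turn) 1.04e+06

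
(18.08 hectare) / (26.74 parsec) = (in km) 2.191e-16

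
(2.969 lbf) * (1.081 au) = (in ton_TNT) 510.5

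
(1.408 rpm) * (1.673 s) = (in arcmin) 848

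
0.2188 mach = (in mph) 166.7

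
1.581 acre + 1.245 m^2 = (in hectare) 0.6399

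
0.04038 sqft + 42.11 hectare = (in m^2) 4.211e+05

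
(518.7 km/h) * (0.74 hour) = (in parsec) 1.244e-11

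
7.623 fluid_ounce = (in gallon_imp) 0.04959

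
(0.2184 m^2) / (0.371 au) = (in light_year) 4.159e-28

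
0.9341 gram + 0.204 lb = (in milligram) 9.347e+04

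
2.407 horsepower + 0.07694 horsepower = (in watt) 1852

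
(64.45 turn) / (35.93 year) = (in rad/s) 3.574e-07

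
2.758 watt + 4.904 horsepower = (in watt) 3660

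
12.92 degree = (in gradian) 14.36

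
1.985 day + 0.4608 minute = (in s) 1.715e+05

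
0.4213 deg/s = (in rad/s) 0.007353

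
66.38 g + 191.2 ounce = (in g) 5487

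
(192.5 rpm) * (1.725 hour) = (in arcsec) 2.582e+10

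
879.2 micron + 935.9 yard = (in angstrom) 8.558e+12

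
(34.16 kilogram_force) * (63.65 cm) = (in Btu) 0.2021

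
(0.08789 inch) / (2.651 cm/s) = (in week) 1.392e-07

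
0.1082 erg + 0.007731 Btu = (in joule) 8.157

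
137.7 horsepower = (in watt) 1.027e+05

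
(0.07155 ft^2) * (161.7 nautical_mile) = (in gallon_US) 5.259e+05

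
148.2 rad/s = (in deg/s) 8491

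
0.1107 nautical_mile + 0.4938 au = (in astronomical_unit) 0.4938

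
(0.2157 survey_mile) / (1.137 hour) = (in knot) 0.1649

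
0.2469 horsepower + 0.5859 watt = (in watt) 184.7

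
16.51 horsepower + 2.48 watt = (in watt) 1.231e+04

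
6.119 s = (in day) 7.082e-05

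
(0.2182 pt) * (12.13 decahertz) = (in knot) 0.01815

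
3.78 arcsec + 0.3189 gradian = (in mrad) 5.028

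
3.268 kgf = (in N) 32.05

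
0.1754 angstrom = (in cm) 1.754e-09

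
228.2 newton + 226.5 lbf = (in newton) 1236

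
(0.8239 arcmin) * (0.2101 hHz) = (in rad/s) 0.005035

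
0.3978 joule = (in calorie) 0.09508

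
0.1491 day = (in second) 1.288e+04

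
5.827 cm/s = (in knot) 0.1133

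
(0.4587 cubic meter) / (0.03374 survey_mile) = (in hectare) 8.448e-07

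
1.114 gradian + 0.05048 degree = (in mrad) 18.38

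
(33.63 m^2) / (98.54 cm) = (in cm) 3413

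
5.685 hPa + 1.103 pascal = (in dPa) 5696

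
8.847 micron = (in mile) 5.497e-09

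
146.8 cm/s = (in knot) 2.854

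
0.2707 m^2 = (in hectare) 2.707e-05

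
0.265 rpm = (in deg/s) 1.59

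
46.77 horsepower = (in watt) 3.488e+04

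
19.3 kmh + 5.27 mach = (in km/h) 6479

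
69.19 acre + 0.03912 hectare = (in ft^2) 3.018e+06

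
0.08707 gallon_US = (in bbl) 0.002073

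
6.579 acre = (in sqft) 2.866e+05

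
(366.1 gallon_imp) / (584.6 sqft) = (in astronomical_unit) 2.048e-13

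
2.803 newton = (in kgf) 0.2858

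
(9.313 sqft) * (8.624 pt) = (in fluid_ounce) 89.01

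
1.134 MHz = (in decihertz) 1.134e+07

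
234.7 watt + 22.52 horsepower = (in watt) 1.703e+04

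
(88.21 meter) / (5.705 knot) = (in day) 0.0003479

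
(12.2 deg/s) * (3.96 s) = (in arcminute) 2899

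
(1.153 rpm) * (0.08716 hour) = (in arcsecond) 7.815e+06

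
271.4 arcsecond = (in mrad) 1.316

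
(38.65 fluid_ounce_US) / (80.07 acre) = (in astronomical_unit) 2.358e-20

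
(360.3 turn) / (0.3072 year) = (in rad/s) 0.0002337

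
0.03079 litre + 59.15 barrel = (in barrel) 59.15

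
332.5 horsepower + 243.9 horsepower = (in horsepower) 576.4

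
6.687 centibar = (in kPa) 6.687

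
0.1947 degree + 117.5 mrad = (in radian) 0.1209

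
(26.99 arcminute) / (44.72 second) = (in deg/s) 0.01006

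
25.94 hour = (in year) 0.002961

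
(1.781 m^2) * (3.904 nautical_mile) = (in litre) 1.288e+07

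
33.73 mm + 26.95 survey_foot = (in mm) 8248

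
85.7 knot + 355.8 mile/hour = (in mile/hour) 454.4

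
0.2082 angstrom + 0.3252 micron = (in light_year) 3.438e-23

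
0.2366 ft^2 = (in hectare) 2.198e-06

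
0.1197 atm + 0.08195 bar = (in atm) 0.2006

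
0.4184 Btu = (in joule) 441.4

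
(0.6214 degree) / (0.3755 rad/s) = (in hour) 8.023e-06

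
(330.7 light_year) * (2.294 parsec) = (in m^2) 2.215e+35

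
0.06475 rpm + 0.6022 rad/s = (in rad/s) 0.609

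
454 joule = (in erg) 4.54e+09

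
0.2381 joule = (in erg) 2.381e+06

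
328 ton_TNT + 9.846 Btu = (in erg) 1.372e+19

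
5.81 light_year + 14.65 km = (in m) 5.497e+16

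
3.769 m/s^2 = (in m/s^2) 3.769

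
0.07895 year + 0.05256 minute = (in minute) 4.15e+04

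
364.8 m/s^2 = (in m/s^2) 364.8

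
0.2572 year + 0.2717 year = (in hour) 4633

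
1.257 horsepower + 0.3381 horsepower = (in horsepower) 1.595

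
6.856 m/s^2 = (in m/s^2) 6.856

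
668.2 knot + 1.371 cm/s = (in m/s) 343.8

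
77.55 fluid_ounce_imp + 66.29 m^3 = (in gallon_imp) 1.458e+04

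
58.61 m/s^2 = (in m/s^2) 58.61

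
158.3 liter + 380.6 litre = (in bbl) 3.39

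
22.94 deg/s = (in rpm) 3.823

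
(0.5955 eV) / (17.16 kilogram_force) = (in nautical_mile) 3.061e-25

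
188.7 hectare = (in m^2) 1.887e+06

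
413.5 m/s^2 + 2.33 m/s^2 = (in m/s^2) 415.8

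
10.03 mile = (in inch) 6.355e+05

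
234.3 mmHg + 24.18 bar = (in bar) 24.49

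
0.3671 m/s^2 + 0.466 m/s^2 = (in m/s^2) 0.8331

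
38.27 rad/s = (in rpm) 365.5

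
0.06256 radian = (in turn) 0.009957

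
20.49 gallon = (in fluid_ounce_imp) 2730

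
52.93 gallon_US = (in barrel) 1.26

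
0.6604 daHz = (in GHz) 6.604e-09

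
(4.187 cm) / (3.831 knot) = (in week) 3.513e-08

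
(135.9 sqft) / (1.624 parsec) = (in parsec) 8.165e-33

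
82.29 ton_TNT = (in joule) 3.443e+11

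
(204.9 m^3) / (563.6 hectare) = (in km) 3.636e-08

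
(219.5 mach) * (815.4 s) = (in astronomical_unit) 0.0004074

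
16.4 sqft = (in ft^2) 16.4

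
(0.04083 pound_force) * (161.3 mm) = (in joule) 0.0293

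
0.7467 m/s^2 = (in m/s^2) 0.7467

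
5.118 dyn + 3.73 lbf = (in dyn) 1.659e+06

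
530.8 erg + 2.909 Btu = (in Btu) 2.909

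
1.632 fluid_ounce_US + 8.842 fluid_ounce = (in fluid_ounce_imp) 10.9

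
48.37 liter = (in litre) 48.37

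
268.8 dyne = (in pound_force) 0.0006043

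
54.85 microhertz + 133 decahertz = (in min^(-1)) 7.98e+04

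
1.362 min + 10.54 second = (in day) 0.001068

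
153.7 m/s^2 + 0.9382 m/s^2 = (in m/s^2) 154.6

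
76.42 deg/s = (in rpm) 12.74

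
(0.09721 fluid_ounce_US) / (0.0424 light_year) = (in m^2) 7.167e-21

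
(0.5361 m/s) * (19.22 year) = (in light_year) 3.435e-08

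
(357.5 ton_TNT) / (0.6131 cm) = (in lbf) 5.485e+13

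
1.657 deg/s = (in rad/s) 0.02892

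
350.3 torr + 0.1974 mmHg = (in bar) 0.4673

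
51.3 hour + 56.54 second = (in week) 0.3055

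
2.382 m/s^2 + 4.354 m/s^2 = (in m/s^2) 6.736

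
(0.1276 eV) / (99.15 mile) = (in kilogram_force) 1.306e-26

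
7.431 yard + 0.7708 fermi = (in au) 4.542e-11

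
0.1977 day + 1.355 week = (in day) 9.683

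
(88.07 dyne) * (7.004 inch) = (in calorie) 3.745e-05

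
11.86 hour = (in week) 0.0706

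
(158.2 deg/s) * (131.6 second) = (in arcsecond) 7.495e+07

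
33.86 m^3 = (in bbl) 213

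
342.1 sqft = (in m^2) 31.78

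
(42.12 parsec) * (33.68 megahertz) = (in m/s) 4.377e+25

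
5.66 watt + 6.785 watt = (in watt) 12.45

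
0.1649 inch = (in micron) 4188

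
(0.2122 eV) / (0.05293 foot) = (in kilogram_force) 2.149e-19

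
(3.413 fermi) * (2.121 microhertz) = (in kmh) 2.606e-20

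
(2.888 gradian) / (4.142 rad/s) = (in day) 1.268e-07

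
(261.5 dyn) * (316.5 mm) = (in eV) 5.166e+15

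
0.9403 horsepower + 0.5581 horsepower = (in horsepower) 1.498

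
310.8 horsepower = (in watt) 2.318e+05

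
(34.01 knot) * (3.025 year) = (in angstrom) 1.669e+19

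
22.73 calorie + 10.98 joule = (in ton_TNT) 2.535e-08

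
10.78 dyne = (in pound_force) 2.423e-05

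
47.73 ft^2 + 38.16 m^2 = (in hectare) 0.004259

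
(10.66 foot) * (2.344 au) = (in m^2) 1.139e+12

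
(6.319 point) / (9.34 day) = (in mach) 8.113e-12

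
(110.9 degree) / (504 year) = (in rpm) 1.163e-09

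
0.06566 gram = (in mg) 65.66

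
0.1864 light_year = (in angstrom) 1.763e+25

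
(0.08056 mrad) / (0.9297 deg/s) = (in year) 1.574e-10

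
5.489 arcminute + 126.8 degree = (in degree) 126.9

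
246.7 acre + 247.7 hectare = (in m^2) 3.475e+06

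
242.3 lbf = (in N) 1078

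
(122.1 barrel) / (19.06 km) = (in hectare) 1.018e-07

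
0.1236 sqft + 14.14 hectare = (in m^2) 1.414e+05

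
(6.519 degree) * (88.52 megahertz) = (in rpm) 9.618e+07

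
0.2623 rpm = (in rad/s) 0.02747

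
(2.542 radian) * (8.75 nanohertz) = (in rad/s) 2.224e-08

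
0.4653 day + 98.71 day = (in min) 1.428e+05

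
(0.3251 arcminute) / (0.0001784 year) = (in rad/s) 1.681e-08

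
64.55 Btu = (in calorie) 1.628e+04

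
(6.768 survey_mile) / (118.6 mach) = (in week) 4.46e-07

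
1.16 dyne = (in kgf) 1.183e-06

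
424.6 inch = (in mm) 1.078e+04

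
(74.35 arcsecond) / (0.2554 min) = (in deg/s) 0.001348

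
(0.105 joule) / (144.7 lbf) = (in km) 1.631e-07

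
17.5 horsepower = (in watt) 1.305e+04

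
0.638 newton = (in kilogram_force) 0.06506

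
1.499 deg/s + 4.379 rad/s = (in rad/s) 4.405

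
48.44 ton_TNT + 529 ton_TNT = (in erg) 2.416e+19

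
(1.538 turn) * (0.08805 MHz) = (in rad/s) 8.509e+05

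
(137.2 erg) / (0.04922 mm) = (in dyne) 2.787e+04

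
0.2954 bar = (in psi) 4.284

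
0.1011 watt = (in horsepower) 0.0001356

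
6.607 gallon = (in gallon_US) 6.607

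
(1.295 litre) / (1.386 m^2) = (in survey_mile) 5.806e-07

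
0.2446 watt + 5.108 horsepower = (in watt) 3809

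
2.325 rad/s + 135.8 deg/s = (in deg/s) 269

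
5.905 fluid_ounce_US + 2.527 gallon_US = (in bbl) 0.06127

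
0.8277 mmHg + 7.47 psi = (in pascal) 5.161e+04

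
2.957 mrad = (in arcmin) 10.17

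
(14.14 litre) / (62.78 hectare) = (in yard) 2.463e-08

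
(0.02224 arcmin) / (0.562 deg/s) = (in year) 2.091e-11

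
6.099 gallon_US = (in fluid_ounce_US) 780.7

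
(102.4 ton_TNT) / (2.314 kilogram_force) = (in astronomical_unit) 0.1262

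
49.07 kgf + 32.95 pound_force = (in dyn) 6.278e+07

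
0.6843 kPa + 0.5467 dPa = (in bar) 0.006844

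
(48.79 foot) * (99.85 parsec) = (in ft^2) 4.932e+20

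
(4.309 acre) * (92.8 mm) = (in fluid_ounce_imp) 5.695e+07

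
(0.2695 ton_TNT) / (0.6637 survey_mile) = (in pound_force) 2.373e+05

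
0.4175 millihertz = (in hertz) 0.0004175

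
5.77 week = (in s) 3.49e+06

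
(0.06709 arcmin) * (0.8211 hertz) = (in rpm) 0.000153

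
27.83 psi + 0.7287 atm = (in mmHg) 1993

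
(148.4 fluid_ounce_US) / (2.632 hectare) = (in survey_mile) 1.036e-10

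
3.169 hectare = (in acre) 7.831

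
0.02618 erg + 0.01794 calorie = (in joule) 0.07506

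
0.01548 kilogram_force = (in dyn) 1.518e+04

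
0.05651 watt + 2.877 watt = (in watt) 2.934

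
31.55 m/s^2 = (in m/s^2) 31.55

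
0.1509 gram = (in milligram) 150.9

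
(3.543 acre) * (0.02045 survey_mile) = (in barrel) 2.968e+06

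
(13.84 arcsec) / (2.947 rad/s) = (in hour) 6.325e-09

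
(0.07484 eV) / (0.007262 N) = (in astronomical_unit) 1.104e-29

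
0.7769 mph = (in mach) 0.00102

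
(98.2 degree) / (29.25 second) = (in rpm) 0.5595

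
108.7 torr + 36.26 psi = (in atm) 2.61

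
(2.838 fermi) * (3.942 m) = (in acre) 2.764e-18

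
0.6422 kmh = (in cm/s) 17.84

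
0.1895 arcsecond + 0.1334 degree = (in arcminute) 8.007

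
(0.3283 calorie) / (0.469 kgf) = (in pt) 846.6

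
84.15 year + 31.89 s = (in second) 2.654e+09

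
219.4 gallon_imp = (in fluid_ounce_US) 3.373e+04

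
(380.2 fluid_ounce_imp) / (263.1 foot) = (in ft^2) 0.00145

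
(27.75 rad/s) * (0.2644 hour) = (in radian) 2.641e+04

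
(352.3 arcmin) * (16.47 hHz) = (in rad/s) 168.8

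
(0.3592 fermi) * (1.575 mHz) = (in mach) 1.661e-21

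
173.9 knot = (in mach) 0.2627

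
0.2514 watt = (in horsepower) 0.0003371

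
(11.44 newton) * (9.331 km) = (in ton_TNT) 2.551e-05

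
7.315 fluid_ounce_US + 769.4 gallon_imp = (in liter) 3498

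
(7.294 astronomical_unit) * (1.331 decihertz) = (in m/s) 1.452e+11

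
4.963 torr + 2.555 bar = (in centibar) 256.2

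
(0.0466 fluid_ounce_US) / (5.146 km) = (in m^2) 2.678e-10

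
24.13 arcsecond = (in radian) 0.000117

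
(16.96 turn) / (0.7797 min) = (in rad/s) 2.278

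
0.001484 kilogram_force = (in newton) 0.01455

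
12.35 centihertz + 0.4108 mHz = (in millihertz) 123.9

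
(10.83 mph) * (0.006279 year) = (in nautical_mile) 517.6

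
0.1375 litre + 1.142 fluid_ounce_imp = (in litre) 0.1699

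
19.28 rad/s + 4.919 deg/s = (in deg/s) 1110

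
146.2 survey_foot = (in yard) 48.73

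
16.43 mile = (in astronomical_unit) 1.768e-07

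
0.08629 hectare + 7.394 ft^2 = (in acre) 0.2134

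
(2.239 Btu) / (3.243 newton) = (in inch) 2.868e+04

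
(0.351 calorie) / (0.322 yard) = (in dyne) 4.988e+05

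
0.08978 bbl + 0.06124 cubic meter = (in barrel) 0.475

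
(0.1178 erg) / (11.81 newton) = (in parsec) 3.233e-26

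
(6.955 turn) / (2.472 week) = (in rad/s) 2.923e-05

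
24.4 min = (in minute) 24.4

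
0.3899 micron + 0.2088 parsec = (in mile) 4.003e+12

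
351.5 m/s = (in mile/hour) 786.3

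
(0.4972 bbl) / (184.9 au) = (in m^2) 2.858e-15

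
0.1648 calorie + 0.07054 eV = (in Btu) 0.0006535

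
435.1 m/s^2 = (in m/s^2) 435.1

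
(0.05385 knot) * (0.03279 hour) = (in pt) 9270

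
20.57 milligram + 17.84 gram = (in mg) 1.786e+04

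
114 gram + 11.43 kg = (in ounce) 407.2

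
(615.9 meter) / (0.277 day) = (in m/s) 0.02573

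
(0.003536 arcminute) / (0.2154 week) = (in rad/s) 7.896e-12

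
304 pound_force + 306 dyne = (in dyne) 1.352e+08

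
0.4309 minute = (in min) 0.4309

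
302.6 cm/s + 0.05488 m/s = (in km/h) 11.09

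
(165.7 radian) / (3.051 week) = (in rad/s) 8.98e-05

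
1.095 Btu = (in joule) 1155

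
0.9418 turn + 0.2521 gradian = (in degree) 339.3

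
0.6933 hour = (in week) 0.004127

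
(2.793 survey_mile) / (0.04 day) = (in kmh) 4.682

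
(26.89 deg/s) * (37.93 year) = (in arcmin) 1.93e+12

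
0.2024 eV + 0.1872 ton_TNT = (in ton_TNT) 0.1872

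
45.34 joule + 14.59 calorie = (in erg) 1.064e+09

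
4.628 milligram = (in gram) 0.004628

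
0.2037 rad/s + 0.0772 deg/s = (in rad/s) 0.205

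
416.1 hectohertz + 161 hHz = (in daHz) 5771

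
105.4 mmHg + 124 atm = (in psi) 1824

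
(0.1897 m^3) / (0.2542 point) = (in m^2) 2115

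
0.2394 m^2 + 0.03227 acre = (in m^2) 130.8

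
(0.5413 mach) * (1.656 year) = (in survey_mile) 5.981e+06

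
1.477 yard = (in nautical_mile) 0.0007292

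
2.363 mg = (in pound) 5.21e-06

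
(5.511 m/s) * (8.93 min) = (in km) 2.953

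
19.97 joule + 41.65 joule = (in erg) 6.162e+08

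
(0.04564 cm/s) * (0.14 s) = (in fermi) 6.39e+10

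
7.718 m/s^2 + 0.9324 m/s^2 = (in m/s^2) 8.65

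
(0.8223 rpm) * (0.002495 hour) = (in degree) 44.32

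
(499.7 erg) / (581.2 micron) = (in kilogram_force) 0.008767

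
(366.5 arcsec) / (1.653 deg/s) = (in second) 0.06159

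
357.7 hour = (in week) 2.129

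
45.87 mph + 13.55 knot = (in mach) 0.08069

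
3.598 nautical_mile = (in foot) 2.186e+04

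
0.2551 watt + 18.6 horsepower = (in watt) 1.387e+04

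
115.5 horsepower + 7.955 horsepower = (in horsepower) 123.5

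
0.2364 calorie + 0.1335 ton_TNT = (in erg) 5.586e+15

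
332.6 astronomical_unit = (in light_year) 0.005259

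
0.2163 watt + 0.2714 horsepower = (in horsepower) 0.2717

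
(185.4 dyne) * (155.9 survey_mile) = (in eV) 2.903e+21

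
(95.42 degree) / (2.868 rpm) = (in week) 9.168e-06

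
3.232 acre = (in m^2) 1.308e+04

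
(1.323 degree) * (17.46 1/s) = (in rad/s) 0.4032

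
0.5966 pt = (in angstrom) 2.105e+06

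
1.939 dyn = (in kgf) 1.977e-06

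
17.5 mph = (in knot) 15.21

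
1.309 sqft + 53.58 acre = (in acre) 53.58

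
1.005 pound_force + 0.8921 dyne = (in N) 4.47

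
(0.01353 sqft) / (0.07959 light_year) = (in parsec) 5.41e-35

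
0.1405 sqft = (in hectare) 1.305e-06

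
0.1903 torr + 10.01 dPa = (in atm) 0.0002603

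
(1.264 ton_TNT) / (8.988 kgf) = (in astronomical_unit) 0.0004011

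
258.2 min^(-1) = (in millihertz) 4303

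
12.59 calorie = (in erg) 5.268e+08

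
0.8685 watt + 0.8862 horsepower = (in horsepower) 0.8874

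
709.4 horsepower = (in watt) 5.29e+05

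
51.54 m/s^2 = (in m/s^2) 51.54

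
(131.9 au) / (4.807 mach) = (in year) 382.3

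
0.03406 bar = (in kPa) 3.406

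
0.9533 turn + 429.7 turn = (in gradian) 1.723e+05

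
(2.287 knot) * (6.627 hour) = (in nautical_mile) 15.16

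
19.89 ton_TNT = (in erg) 8.322e+17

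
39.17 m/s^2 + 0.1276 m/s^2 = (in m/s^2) 39.3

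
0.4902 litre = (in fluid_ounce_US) 16.58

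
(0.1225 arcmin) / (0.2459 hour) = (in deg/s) 2.306e-06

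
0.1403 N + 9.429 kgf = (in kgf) 9.443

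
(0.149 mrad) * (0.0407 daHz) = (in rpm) 0.0005791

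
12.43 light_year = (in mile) 7.307e+13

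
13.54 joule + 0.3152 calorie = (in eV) 9.274e+19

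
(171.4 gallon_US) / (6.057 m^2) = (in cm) 10.71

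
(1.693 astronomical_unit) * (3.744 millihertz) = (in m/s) 9.482e+08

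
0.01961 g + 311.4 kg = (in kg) 311.4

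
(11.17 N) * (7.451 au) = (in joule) 1.245e+13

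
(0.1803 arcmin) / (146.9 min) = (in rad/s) 5.95e-09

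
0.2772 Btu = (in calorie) 69.9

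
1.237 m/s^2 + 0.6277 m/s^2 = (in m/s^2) 1.865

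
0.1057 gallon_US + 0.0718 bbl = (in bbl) 0.07432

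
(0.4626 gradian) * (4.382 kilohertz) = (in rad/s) 31.84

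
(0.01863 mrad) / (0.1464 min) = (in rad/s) 2.121e-06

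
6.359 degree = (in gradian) 7.066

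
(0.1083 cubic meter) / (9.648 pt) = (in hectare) 0.003182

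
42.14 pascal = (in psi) 0.006112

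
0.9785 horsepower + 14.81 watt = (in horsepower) 0.9984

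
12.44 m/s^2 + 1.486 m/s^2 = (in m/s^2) 13.93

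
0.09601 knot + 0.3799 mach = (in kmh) 465.9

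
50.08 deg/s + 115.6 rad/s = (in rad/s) 116.5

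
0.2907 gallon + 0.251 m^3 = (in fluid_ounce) 8525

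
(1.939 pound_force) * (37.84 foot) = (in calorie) 23.78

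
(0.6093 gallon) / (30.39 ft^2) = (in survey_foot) 0.00268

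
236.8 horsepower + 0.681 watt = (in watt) 1.766e+05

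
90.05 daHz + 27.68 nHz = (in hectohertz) 9.005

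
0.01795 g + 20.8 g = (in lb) 0.0459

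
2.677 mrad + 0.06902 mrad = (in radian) 0.002746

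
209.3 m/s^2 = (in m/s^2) 209.3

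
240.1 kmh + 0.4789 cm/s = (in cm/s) 6670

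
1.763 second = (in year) 5.59e-08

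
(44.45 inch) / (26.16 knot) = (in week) 1.387e-07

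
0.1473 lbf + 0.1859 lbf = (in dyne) 1.482e+05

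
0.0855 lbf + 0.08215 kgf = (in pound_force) 0.2666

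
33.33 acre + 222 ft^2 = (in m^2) 1.349e+05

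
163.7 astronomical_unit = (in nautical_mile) 1.322e+10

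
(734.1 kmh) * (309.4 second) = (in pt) 1.788e+08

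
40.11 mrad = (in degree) 2.298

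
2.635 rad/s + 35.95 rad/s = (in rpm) 368.5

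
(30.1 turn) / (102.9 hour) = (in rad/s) 0.0005105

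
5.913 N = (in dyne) 5.913e+05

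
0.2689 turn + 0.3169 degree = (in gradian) 107.9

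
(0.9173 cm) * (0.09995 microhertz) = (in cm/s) 9.168e-08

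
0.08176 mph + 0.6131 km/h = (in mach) 0.0006075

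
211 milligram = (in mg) 211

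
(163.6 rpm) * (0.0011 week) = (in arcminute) 3.918e+07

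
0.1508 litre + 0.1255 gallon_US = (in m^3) 0.0006259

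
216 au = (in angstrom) 3.231e+23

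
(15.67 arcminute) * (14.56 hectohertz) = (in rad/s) 6.637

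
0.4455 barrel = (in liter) 70.83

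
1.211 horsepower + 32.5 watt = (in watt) 935.5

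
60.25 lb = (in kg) 27.33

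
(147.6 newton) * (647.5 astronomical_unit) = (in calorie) 3.417e+15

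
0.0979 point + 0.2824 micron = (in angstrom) 3.482e+05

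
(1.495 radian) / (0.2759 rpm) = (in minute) 0.8624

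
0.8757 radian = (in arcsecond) 1.806e+05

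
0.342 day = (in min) 492.5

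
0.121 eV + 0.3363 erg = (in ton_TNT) 8.038e-18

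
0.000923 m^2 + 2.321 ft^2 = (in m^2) 0.2166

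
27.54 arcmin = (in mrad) 8.011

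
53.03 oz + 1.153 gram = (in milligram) 1.505e+06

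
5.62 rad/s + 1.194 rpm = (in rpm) 54.86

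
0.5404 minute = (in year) 1.028e-06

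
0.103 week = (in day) 0.721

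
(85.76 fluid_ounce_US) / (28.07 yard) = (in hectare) 9.881e-09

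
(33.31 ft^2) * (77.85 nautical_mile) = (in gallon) 1.179e+08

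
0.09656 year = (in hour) 845.9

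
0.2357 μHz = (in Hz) 2.357e-07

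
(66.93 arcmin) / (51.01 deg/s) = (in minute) 0.0003645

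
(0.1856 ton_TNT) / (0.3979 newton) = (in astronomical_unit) 0.01305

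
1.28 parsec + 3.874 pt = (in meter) 3.95e+16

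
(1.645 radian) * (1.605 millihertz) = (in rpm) 0.02521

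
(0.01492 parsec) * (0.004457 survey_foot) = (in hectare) 6.254e+07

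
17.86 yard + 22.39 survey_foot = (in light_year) 2.448e-15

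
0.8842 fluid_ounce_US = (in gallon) 0.006908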